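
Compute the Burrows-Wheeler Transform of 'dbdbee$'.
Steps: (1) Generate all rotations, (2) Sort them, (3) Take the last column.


Rotations (sorted):
  0: $dbdbee -> last char: e
  1: bdbee$d -> last char: d
  2: bee$dbd -> last char: d
  3: dbdbee$ -> last char: $
  4: dbee$db -> last char: b
  5: e$dbdbe -> last char: e
  6: ee$dbdb -> last char: b


BWT = edd$beb


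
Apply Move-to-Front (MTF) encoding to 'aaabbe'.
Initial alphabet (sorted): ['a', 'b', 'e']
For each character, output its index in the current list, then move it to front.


MTF encoding:
'a': index 0 in ['a', 'b', 'e'] -> ['a', 'b', 'e']
'a': index 0 in ['a', 'b', 'e'] -> ['a', 'b', 'e']
'a': index 0 in ['a', 'b', 'e'] -> ['a', 'b', 'e']
'b': index 1 in ['a', 'b', 'e'] -> ['b', 'a', 'e']
'b': index 0 in ['b', 'a', 'e'] -> ['b', 'a', 'e']
'e': index 2 in ['b', 'a', 'e'] -> ['e', 'b', 'a']


Output: [0, 0, 0, 1, 0, 2]


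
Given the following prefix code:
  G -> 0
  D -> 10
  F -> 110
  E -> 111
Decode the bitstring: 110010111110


Decoding step by step:
Bits 110 -> F
Bits 0 -> G
Bits 10 -> D
Bits 111 -> E
Bits 110 -> F


Decoded message: FGDEF


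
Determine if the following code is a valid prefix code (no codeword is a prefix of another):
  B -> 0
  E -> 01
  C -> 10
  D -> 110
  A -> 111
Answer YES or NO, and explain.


Checking each pair (does one codeword prefix another?):
  B='0' vs E='01': prefix -- VIOLATION

NO -- this is NOT a valid prefix code. B (0) is a prefix of E (01).


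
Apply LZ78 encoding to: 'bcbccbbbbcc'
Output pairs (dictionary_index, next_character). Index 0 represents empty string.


LZ78 encoding steps:
Dictionary: {0: ''}
Step 1: w='' (idx 0), next='b' -> output (0, 'b'), add 'b' as idx 1
Step 2: w='' (idx 0), next='c' -> output (0, 'c'), add 'c' as idx 2
Step 3: w='b' (idx 1), next='c' -> output (1, 'c'), add 'bc' as idx 3
Step 4: w='c' (idx 2), next='b' -> output (2, 'b'), add 'cb' as idx 4
Step 5: w='b' (idx 1), next='b' -> output (1, 'b'), add 'bb' as idx 5
Step 6: w='bc' (idx 3), next='c' -> output (3, 'c'), add 'bcc' as idx 6


Encoded: [(0, 'b'), (0, 'c'), (1, 'c'), (2, 'b'), (1, 'b'), (3, 'c')]


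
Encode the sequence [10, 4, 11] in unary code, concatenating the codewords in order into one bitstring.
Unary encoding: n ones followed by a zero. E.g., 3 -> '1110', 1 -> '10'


Encode each number as n ones followed by a terminating 0:
  10 -> 11111111110 (11 bits)
  4 -> 11110 (5 bits)
  11 -> 111111111110 (12 bits)
Total length = 11 + 5 + 12 = 28 bits.

Unary([10, 4, 11]) = 1111111111011110111111111110 (28 bits)


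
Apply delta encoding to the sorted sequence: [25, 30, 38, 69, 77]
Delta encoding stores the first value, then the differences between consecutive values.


First value: 25
Deltas:
  30 - 25 = 5
  38 - 30 = 8
  69 - 38 = 31
  77 - 69 = 8


Delta encoded: [25, 5, 8, 31, 8]


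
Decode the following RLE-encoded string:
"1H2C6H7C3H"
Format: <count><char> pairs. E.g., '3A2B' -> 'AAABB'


Expanding each <count><char> pair:
  1H -> 'H'
  2C -> 'CC'
  6H -> 'HHHHHH'
  7C -> 'CCCCCCC'
  3H -> 'HHH'

Decoded = HCCHHHHHHCCCCCCCHHH


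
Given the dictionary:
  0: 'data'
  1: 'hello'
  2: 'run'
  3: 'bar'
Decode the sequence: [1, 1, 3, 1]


Look up each index in the dictionary:
  1 -> 'hello'
  1 -> 'hello'
  3 -> 'bar'
  1 -> 'hello'

Decoded: "hello hello bar hello"


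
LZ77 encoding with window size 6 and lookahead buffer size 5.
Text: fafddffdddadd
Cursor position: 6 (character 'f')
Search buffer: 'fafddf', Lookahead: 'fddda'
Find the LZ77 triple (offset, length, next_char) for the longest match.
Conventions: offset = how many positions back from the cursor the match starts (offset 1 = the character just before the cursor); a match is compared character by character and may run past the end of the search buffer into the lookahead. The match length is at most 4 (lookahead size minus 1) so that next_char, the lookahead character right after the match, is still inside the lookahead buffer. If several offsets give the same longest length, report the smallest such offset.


Try each offset into the search buffer:
  offset=1 (pos 5, char 'f'): match length 1
  offset=2 (pos 4, char 'd'): match length 0
  offset=3 (pos 3, char 'd'): match length 0
  offset=4 (pos 2, char 'f'): match length 3
  offset=5 (pos 1, char 'a'): match length 0
  offset=6 (pos 0, char 'f'): match length 1
Longest match has length 3 at offset 4.
next_char = character at position 6 + 3 = 9 -> 'd'

Best match: offset=4, length=3 (matching 'fdd' starting at position 2)
LZ77 triple: (4, 3, 'd')


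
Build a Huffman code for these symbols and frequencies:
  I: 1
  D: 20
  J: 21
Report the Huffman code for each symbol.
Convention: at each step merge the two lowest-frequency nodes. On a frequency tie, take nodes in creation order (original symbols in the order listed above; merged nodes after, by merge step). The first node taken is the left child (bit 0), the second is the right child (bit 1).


Huffman tree construction:
Step 1: Merge I(1) + D(20) = 21
Step 2: Merge J(21) + (I+D)(21) = 42
Read each symbol's code off the tree from the root (left child = 0, right child = 1).

Codes:
  I: 10 (length 2)
  D: 11 (length 2)
  J: 0 (length 1)
Average code length: 63/42 = 1.5000 bits/symbol


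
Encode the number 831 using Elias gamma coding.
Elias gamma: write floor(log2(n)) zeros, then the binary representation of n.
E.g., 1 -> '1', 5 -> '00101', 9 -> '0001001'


num_bits = floor(log2(831)) + 1 = 10
leading_zeros = num_bits - 1 = 9
binary(831) = 1100111111

Elias gamma(831) = '000000000' + '1100111111' = 0000000001100111111 (19 bits)


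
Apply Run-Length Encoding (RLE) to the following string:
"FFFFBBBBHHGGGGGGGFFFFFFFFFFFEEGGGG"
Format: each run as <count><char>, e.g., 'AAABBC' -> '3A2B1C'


Scanning runs left to right:
  i=0: run of 'F' x 4 -> '4F'
  i=4: run of 'B' x 4 -> '4B'
  i=8: run of 'H' x 2 -> '2H'
  i=10: run of 'G' x 7 -> '7G'
  i=17: run of 'F' x 11 -> '11F'
  i=28: run of 'E' x 2 -> '2E'
  i=30: run of 'G' x 4 -> '4G'

RLE = 4F4B2H7G11F2E4G


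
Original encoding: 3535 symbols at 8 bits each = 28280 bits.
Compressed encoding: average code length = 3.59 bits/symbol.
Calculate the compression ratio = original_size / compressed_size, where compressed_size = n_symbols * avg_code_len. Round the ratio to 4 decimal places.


original_size = n_symbols * orig_bits = 3535 * 8 = 28280 bits
compressed_size = n_symbols * avg_code_len = 3535 * 3.59 = 12690.65 bits
ratio = original_size / compressed_size = 28280 / 12690.65 = 2.2284

Compression ratio = 2.2284


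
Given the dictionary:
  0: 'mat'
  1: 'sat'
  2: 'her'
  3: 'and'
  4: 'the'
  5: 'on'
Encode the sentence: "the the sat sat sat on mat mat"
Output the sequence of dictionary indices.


Look up each word in the dictionary:
  'the' -> 4
  'the' -> 4
  'sat' -> 1
  'sat' -> 1
  'sat' -> 1
  'on' -> 5
  'mat' -> 0
  'mat' -> 0

Encoded: [4, 4, 1, 1, 1, 5, 0, 0]


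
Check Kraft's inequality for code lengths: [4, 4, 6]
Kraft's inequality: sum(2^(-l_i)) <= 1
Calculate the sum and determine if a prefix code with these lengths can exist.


Sum = 2^(-4) + 2^(-4) + 2^(-6)
    = 0.0625 + 0.0625 + 0.015625
    = 9/64 = 0.140625
Since 0.140625 <= 1, Kraft's inequality IS satisfied.
A prefix code with these lengths CAN exist.

Kraft sum = 0.140625. Satisfied.


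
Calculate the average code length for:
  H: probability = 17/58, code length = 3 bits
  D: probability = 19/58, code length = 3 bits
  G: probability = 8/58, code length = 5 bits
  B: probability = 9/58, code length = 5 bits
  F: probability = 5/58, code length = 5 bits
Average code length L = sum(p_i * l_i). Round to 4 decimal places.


Weighted contributions p_i * l_i:
  H: (17/58) * 3 = 51/58
  D: (19/58) * 3 = 57/58
  G: (8/58) * 5 = 40/58
  B: (9/58) * 5 = 45/58
  F: (5/58) * 5 = 25/58
Sum = (51 + 57 + 40 + 45 + 25)/58 = 218/58

L = 218/58 = 3.7586 bits/symbol


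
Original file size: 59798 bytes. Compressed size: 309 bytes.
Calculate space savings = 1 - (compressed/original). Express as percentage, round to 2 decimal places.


ratio = compressed/original = 309/59798 = 0.005167
savings = 1 - ratio = 1 - 0.005167 = 0.994833
as a percentage: 0.994833 * 100 = 99.48%

Space savings = 1 - 309/59798 = 99.48%


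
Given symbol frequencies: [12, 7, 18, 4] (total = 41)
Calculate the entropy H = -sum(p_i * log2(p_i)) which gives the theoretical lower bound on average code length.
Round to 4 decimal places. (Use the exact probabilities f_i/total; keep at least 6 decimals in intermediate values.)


Per-symbol terms -p_i * log2(p_i) with p_i = f_i/41:
  p = 12/41 = 0.292683: log2(p) = -1.772590, -p*log2(p) = 0.518807
  p = 7/41 = 0.170732: log2(p) = -2.550197, -p*log2(p) = 0.435400
  p = 18/41 = 0.439024: log2(p) = -1.187627, -p*log2(p) = 0.521397
  p = 4/41 = 0.097561: log2(p) = -3.357552, -p*log2(p) = 0.327566
H = 0.518807 + 0.435400 + 0.521397 + 0.327566 = 1.803170

H = 1.8032 bits/symbol


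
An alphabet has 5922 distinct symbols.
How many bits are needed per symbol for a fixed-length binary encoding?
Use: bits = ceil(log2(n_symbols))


log2(5922) = 12.5319
Bracket: 2^12 = 4096 < 5922 <= 2^13 = 8192
So ceil(log2(5922)) = 13

bits = ceil(log2(5922)) = ceil(12.5319) = 13 bits


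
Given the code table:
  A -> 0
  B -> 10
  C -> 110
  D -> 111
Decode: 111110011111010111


Decoding:
111 -> D
110 -> C
0 -> A
111 -> D
110 -> C
10 -> B
111 -> D


Result: DCADCBD


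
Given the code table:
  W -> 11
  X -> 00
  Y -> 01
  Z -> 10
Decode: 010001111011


Decoding:
01 -> Y
00 -> X
01 -> Y
11 -> W
10 -> Z
11 -> W


Result: YXYWZW


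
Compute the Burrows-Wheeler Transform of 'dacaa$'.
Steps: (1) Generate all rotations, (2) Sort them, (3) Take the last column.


Rotations (sorted):
  0: $dacaa -> last char: a
  1: a$daca -> last char: a
  2: aa$dac -> last char: c
  3: acaa$d -> last char: d
  4: caa$da -> last char: a
  5: dacaa$ -> last char: $


BWT = aacda$


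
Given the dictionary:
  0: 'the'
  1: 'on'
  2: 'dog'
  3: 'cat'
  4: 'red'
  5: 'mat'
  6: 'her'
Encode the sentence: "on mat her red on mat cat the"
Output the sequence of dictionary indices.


Look up each word in the dictionary:
  'on' -> 1
  'mat' -> 5
  'her' -> 6
  'red' -> 4
  'on' -> 1
  'mat' -> 5
  'cat' -> 3
  'the' -> 0

Encoded: [1, 5, 6, 4, 1, 5, 3, 0]


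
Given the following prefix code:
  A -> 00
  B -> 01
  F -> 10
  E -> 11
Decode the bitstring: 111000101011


Decoding step by step:
Bits 11 -> E
Bits 10 -> F
Bits 00 -> A
Bits 10 -> F
Bits 10 -> F
Bits 11 -> E


Decoded message: EFAFFE


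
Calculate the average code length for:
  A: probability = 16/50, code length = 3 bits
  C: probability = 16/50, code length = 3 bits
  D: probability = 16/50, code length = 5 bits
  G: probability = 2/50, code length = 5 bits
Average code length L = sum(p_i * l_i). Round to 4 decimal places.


Weighted contributions p_i * l_i:
  A: (16/50) * 3 = 48/50
  C: (16/50) * 3 = 48/50
  D: (16/50) * 5 = 80/50
  G: (2/50) * 5 = 10/50
Sum = (48 + 48 + 80 + 10)/50 = 186/50

L = 186/50 = 3.7200 bits/symbol


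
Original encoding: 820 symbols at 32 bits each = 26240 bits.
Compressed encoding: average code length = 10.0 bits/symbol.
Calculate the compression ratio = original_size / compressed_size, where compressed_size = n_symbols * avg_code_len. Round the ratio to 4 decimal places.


original_size = n_symbols * orig_bits = 820 * 32 = 26240 bits
compressed_size = n_symbols * avg_code_len = 820 * 10.0 = 8200.0 bits
ratio = original_size / compressed_size = 26240 / 8200.0 = 3.2

Compression ratio = 3.2


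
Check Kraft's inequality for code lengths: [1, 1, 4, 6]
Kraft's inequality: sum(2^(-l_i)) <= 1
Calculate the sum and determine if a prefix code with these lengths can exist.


Sum = 2^(-1) + 2^(-1) + 2^(-4) + 2^(-6)
    = 0.5 + 0.5 + 0.0625 + 0.015625
    = 69/64 = 1.078125
Since 1.078125 > 1, Kraft's inequality is NOT satisfied.
A prefix code with these lengths CANNOT exist.

Kraft sum = 1.078125. Not satisfied.


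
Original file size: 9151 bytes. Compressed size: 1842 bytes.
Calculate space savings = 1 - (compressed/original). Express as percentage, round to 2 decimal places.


ratio = compressed/original = 1842/9151 = 0.201289
savings = 1 - ratio = 1 - 0.201289 = 0.798711
as a percentage: 0.798711 * 100 = 79.87%

Space savings = 1 - 1842/9151 = 79.87%


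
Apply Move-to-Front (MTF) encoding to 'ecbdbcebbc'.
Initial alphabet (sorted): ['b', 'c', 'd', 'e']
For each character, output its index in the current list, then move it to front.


MTF encoding:
'e': index 3 in ['b', 'c', 'd', 'e'] -> ['e', 'b', 'c', 'd']
'c': index 2 in ['e', 'b', 'c', 'd'] -> ['c', 'e', 'b', 'd']
'b': index 2 in ['c', 'e', 'b', 'd'] -> ['b', 'c', 'e', 'd']
'd': index 3 in ['b', 'c', 'e', 'd'] -> ['d', 'b', 'c', 'e']
'b': index 1 in ['d', 'b', 'c', 'e'] -> ['b', 'd', 'c', 'e']
'c': index 2 in ['b', 'd', 'c', 'e'] -> ['c', 'b', 'd', 'e']
'e': index 3 in ['c', 'b', 'd', 'e'] -> ['e', 'c', 'b', 'd']
'b': index 2 in ['e', 'c', 'b', 'd'] -> ['b', 'e', 'c', 'd']
'b': index 0 in ['b', 'e', 'c', 'd'] -> ['b', 'e', 'c', 'd']
'c': index 2 in ['b', 'e', 'c', 'd'] -> ['c', 'b', 'e', 'd']


Output: [3, 2, 2, 3, 1, 2, 3, 2, 0, 2]


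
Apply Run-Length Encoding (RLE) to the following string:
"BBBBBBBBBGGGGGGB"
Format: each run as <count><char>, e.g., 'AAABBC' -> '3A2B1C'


Scanning runs left to right:
  i=0: run of 'B' x 9 -> '9B'
  i=9: run of 'G' x 6 -> '6G'
  i=15: run of 'B' x 1 -> '1B'

RLE = 9B6G1B


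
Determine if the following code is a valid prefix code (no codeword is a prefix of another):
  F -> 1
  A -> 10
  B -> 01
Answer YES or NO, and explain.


Checking each pair (does one codeword prefix another?):
  F='1' vs A='10': prefix -- VIOLATION

NO -- this is NOT a valid prefix code. F (1) is a prefix of A (10).


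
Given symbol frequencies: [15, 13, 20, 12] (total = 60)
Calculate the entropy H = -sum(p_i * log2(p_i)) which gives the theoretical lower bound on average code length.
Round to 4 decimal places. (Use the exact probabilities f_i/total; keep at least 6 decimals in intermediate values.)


Per-symbol terms -p_i * log2(p_i) with p_i = f_i/60:
  p = 15/60 = 0.250000: log2(p) = -2.000000, -p*log2(p) = 0.500000
  p = 13/60 = 0.216667: log2(p) = -2.206451, -p*log2(p) = 0.478064
  p = 20/60 = 0.333333: log2(p) = -1.584963, -p*log2(p) = 0.528321
  p = 12/60 = 0.200000: log2(p) = -2.321928, -p*log2(p) = 0.464386
H = 0.500000 + 0.478064 + 0.528321 + 0.464386 = 1.970771

H = 1.9708 bits/symbol


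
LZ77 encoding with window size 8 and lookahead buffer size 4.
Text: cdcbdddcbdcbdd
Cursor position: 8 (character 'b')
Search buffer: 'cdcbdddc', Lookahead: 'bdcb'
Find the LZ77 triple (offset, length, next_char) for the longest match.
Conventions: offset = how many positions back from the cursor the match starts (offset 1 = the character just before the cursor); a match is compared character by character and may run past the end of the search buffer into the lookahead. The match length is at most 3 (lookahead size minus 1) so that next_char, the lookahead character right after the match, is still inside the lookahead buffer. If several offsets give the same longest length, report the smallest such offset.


Try each offset into the search buffer:
  offset=1 (pos 7, char 'c'): match length 0
  offset=2 (pos 6, char 'd'): match length 0
  offset=3 (pos 5, char 'd'): match length 0
  offset=4 (pos 4, char 'd'): match length 0
  offset=5 (pos 3, char 'b'): match length 2
  offset=6 (pos 2, char 'c'): match length 0
  offset=7 (pos 1, char 'd'): match length 0
  offset=8 (pos 0, char 'c'): match length 0
Longest match has length 2 at offset 5.
next_char = character at position 8 + 2 = 10 -> 'c'

Best match: offset=5, length=2 (matching 'bd' starting at position 3)
LZ77 triple: (5, 2, 'c')


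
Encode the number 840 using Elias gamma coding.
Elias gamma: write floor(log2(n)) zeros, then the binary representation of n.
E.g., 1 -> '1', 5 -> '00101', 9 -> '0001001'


num_bits = floor(log2(840)) + 1 = 10
leading_zeros = num_bits - 1 = 9
binary(840) = 1101001000

Elias gamma(840) = '000000000' + '1101001000' = 0000000001101001000 (19 bits)


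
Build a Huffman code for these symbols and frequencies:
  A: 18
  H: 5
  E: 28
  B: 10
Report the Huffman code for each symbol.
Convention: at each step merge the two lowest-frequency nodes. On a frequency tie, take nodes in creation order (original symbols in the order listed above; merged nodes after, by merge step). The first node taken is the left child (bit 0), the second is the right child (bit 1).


Huffman tree construction:
Step 1: Merge H(5) + B(10) = 15
Step 2: Merge (H+B)(15) + A(18) = 33
Step 3: Merge E(28) + ((H+B)+A)(33) = 61
Read each symbol's code off the tree from the root (left child = 0, right child = 1).

Codes:
  A: 11 (length 2)
  H: 100 (length 3)
  E: 0 (length 1)
  B: 101 (length 3)
Average code length: 109/61 = 1.7869 bits/symbol


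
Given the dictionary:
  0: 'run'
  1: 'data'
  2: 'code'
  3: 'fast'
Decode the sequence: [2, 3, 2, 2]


Look up each index in the dictionary:
  2 -> 'code'
  3 -> 'fast'
  2 -> 'code'
  2 -> 'code'

Decoded: "code fast code code"


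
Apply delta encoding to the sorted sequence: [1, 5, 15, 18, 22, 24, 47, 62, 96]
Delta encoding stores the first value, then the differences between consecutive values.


First value: 1
Deltas:
  5 - 1 = 4
  15 - 5 = 10
  18 - 15 = 3
  22 - 18 = 4
  24 - 22 = 2
  47 - 24 = 23
  62 - 47 = 15
  96 - 62 = 34


Delta encoded: [1, 4, 10, 3, 4, 2, 23, 15, 34]


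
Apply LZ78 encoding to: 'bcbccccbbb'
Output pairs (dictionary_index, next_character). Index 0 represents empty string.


LZ78 encoding steps:
Dictionary: {0: ''}
Step 1: w='' (idx 0), next='b' -> output (0, 'b'), add 'b' as idx 1
Step 2: w='' (idx 0), next='c' -> output (0, 'c'), add 'c' as idx 2
Step 3: w='b' (idx 1), next='c' -> output (1, 'c'), add 'bc' as idx 3
Step 4: w='c' (idx 2), next='c' -> output (2, 'c'), add 'cc' as idx 4
Step 5: w='c' (idx 2), next='b' -> output (2, 'b'), add 'cb' as idx 5
Step 6: w='b' (idx 1), next='b' -> output (1, 'b'), add 'bb' as idx 6


Encoded: [(0, 'b'), (0, 'c'), (1, 'c'), (2, 'c'), (2, 'b'), (1, 'b')]


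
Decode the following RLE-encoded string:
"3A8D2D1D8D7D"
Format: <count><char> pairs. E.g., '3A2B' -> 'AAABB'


Expanding each <count><char> pair:
  3A -> 'AAA'
  8D -> 'DDDDDDDD'
  2D -> 'DD'
  1D -> 'D'
  8D -> 'DDDDDDDD'
  7D -> 'DDDDDDD'

Decoded = AAADDDDDDDDDDDDDDDDDDDDDDDDDD


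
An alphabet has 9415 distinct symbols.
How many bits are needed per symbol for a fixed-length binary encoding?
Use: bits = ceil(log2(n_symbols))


log2(9415) = 13.2007
Bracket: 2^13 = 8192 < 9415 <= 2^14 = 16384
So ceil(log2(9415)) = 14

bits = ceil(log2(9415)) = ceil(13.2007) = 14 bits


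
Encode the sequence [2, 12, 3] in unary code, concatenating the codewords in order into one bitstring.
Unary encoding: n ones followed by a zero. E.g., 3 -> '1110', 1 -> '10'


Encode each number as n ones followed by a terminating 0:
  2 -> 110 (3 bits)
  12 -> 1111111111110 (13 bits)
  3 -> 1110 (4 bits)
Total length = 3 + 13 + 4 = 20 bits.

Unary([2, 12, 3]) = 11011111111111101110 (20 bits)


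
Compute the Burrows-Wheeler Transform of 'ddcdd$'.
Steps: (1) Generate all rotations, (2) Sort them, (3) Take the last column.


Rotations (sorted):
  0: $ddcdd -> last char: d
  1: cdd$dd -> last char: d
  2: d$ddcd -> last char: d
  3: dcdd$d -> last char: d
  4: dd$ddc -> last char: c
  5: ddcdd$ -> last char: $


BWT = ddddc$


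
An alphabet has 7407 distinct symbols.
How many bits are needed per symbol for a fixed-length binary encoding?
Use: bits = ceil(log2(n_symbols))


log2(7407) = 12.8547
Bracket: 2^12 = 4096 < 7407 <= 2^13 = 8192
So ceil(log2(7407)) = 13

bits = ceil(log2(7407)) = ceil(12.8547) = 13 bits


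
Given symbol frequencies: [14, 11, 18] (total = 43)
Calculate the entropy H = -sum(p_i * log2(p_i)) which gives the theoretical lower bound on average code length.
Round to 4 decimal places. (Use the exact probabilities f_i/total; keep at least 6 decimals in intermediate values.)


Per-symbol terms -p_i * log2(p_i) with p_i = f_i/43:
  p = 14/43 = 0.325581: log2(p) = -1.618910, -p*log2(p) = 0.527087
  p = 11/43 = 0.255814: log2(p) = -1.966833, -p*log2(p) = 0.503143
  p = 18/43 = 0.418605: log2(p) = -1.256340, -p*log2(p) = 0.525910
H = 0.527087 + 0.503143 + 0.525910 = 1.556140

H = 1.5561 bits/symbol


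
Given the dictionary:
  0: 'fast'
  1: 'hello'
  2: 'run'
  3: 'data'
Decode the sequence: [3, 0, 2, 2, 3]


Look up each index in the dictionary:
  3 -> 'data'
  0 -> 'fast'
  2 -> 'run'
  2 -> 'run'
  3 -> 'data'

Decoded: "data fast run run data"


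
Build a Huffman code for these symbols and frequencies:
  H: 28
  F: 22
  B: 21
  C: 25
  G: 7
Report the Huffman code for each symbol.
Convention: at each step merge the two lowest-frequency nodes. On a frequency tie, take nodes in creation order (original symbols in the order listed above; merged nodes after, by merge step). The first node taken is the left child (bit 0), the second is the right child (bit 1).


Huffman tree construction:
Step 1: Merge G(7) + B(21) = 28
Step 2: Merge F(22) + C(25) = 47
Step 3: Merge H(28) + (G+B)(28) = 56
Step 4: Merge (F+C)(47) + (H+(G+B))(56) = 103
Read each symbol's code off the tree from the root (left child = 0, right child = 1).

Codes:
  H: 10 (length 2)
  F: 00 (length 2)
  B: 111 (length 3)
  C: 01 (length 2)
  G: 110 (length 3)
Average code length: 234/103 = 2.2718 bits/symbol


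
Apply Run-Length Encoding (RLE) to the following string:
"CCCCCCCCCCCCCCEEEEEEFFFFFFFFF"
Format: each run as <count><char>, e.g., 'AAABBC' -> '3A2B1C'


Scanning runs left to right:
  i=0: run of 'C' x 14 -> '14C'
  i=14: run of 'E' x 6 -> '6E'
  i=20: run of 'F' x 9 -> '9F'

RLE = 14C6E9F


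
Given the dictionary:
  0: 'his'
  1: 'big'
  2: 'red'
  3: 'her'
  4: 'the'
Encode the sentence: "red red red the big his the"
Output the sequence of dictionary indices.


Look up each word in the dictionary:
  'red' -> 2
  'red' -> 2
  'red' -> 2
  'the' -> 4
  'big' -> 1
  'his' -> 0
  'the' -> 4

Encoded: [2, 2, 2, 4, 1, 0, 4]


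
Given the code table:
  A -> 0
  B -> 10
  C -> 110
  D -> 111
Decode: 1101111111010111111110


Decoding:
110 -> C
111 -> D
111 -> D
10 -> B
10 -> B
111 -> D
111 -> D
110 -> C


Result: CDDBBDDC


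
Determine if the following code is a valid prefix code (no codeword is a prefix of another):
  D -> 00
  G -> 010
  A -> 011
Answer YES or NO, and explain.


Checking each pair (does one codeword prefix another?):
  D='00' vs G='010': no prefix
  D='00' vs A='011': no prefix
  G='010' vs D='00': no prefix
  G='010' vs A='011': no prefix
  A='011' vs D='00': no prefix
  A='011' vs G='010': no prefix
No violation found over all pairs.

YES -- this is a valid prefix code. No codeword is a prefix of any other codeword.


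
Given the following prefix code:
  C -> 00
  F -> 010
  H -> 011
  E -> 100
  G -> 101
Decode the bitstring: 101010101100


Decoding step by step:
Bits 101 -> G
Bits 010 -> F
Bits 101 -> G
Bits 100 -> E


Decoded message: GFGE


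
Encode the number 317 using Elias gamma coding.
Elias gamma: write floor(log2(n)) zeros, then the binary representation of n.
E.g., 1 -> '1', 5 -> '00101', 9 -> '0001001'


num_bits = floor(log2(317)) + 1 = 9
leading_zeros = num_bits - 1 = 8
binary(317) = 100111101

Elias gamma(317) = '00000000' + '100111101' = 00000000100111101 (17 bits)


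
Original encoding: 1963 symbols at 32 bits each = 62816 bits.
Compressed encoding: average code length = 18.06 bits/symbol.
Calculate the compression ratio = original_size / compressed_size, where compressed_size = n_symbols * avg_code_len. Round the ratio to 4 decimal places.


original_size = n_symbols * orig_bits = 1963 * 32 = 62816 bits
compressed_size = n_symbols * avg_code_len = 1963 * 18.06 = 35451.78 bits
ratio = original_size / compressed_size = 62816 / 35451.78 = 1.7719

Compression ratio = 1.7719


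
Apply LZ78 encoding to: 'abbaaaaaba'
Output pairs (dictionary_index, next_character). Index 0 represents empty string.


LZ78 encoding steps:
Dictionary: {0: ''}
Step 1: w='' (idx 0), next='a' -> output (0, 'a'), add 'a' as idx 1
Step 2: w='' (idx 0), next='b' -> output (0, 'b'), add 'b' as idx 2
Step 3: w='b' (idx 2), next='a' -> output (2, 'a'), add 'ba' as idx 3
Step 4: w='a' (idx 1), next='a' -> output (1, 'a'), add 'aa' as idx 4
Step 5: w='aa' (idx 4), next='b' -> output (4, 'b'), add 'aab' as idx 5
Step 6: w='a' (idx 1), end of input -> output (1, '')


Encoded: [(0, 'a'), (0, 'b'), (2, 'a'), (1, 'a'), (4, 'b'), (1, '')]


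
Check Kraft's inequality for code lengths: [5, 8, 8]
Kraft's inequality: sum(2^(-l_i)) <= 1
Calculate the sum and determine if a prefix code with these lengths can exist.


Sum = 2^(-5) + 2^(-8) + 2^(-8)
    = 0.03125 + 0.00390625 + 0.00390625
    = 10/256 = 0.0390625
Since 0.0390625 <= 1, Kraft's inequality IS satisfied.
A prefix code with these lengths CAN exist.

Kraft sum = 0.0390625. Satisfied.


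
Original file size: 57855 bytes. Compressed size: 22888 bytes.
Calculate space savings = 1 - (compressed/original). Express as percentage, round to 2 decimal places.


ratio = compressed/original = 22888/57855 = 0.39561
savings = 1 - ratio = 1 - 0.39561 = 0.60439
as a percentage: 0.60439 * 100 = 60.44%

Space savings = 1 - 22888/57855 = 60.44%


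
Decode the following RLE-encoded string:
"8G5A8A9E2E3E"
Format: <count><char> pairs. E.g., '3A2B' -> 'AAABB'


Expanding each <count><char> pair:
  8G -> 'GGGGGGGG'
  5A -> 'AAAAA'
  8A -> 'AAAAAAAA'
  9E -> 'EEEEEEEEE'
  2E -> 'EE'
  3E -> 'EEE'

Decoded = GGGGGGGGAAAAAAAAAAAAAEEEEEEEEEEEEEE


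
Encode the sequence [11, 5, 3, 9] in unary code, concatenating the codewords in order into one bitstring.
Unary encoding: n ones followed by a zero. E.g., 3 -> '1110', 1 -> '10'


Encode each number as n ones followed by a terminating 0:
  11 -> 111111111110 (12 bits)
  5 -> 111110 (6 bits)
  3 -> 1110 (4 bits)
  9 -> 1111111110 (10 bits)
Total length = 12 + 6 + 4 + 10 = 32 bits.

Unary([11, 5, 3, 9]) = 11111111111011111011101111111110 (32 bits)


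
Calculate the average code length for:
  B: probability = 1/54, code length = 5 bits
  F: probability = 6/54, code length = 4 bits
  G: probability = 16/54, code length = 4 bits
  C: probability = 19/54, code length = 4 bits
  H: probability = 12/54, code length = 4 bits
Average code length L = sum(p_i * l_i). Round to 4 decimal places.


Weighted contributions p_i * l_i:
  B: (1/54) * 5 = 5/54
  F: (6/54) * 4 = 24/54
  G: (16/54) * 4 = 64/54
  C: (19/54) * 4 = 76/54
  H: (12/54) * 4 = 48/54
Sum = (5 + 24 + 64 + 76 + 48)/54 = 217/54

L = 217/54 = 4.0185 bits/symbol


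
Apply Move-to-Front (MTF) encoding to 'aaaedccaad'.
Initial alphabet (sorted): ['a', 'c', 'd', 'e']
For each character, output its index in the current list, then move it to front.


MTF encoding:
'a': index 0 in ['a', 'c', 'd', 'e'] -> ['a', 'c', 'd', 'e']
'a': index 0 in ['a', 'c', 'd', 'e'] -> ['a', 'c', 'd', 'e']
'a': index 0 in ['a', 'c', 'd', 'e'] -> ['a', 'c', 'd', 'e']
'e': index 3 in ['a', 'c', 'd', 'e'] -> ['e', 'a', 'c', 'd']
'd': index 3 in ['e', 'a', 'c', 'd'] -> ['d', 'e', 'a', 'c']
'c': index 3 in ['d', 'e', 'a', 'c'] -> ['c', 'd', 'e', 'a']
'c': index 0 in ['c', 'd', 'e', 'a'] -> ['c', 'd', 'e', 'a']
'a': index 3 in ['c', 'd', 'e', 'a'] -> ['a', 'c', 'd', 'e']
'a': index 0 in ['a', 'c', 'd', 'e'] -> ['a', 'c', 'd', 'e']
'd': index 2 in ['a', 'c', 'd', 'e'] -> ['d', 'a', 'c', 'e']


Output: [0, 0, 0, 3, 3, 3, 0, 3, 0, 2]


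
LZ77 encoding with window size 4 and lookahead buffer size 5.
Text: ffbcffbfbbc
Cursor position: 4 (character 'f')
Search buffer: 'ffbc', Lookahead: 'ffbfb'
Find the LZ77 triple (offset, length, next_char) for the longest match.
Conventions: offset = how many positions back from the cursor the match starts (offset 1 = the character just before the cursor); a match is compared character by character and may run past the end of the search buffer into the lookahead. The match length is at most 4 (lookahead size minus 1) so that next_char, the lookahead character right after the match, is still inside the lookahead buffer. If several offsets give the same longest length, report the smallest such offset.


Try each offset into the search buffer:
  offset=1 (pos 3, char 'c'): match length 0
  offset=2 (pos 2, char 'b'): match length 0
  offset=3 (pos 1, char 'f'): match length 1
  offset=4 (pos 0, char 'f'): match length 3
Longest match has length 3 at offset 4.
next_char = character at position 4 + 3 = 7 -> 'f'

Best match: offset=4, length=3 (matching 'ffb' starting at position 0)
LZ77 triple: (4, 3, 'f')


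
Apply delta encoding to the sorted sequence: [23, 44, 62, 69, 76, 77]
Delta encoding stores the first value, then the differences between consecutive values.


First value: 23
Deltas:
  44 - 23 = 21
  62 - 44 = 18
  69 - 62 = 7
  76 - 69 = 7
  77 - 76 = 1


Delta encoded: [23, 21, 18, 7, 7, 1]


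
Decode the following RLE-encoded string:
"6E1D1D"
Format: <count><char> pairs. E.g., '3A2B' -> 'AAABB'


Expanding each <count><char> pair:
  6E -> 'EEEEEE'
  1D -> 'D'
  1D -> 'D'

Decoded = EEEEEEDD


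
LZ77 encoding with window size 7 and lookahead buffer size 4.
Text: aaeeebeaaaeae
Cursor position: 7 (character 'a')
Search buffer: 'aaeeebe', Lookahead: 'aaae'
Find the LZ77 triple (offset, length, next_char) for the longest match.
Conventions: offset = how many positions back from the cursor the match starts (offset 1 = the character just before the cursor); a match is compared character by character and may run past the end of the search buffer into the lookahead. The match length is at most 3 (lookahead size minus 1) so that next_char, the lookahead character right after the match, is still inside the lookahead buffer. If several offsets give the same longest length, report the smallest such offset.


Try each offset into the search buffer:
  offset=1 (pos 6, char 'e'): match length 0
  offset=2 (pos 5, char 'b'): match length 0
  offset=3 (pos 4, char 'e'): match length 0
  offset=4 (pos 3, char 'e'): match length 0
  offset=5 (pos 2, char 'e'): match length 0
  offset=6 (pos 1, char 'a'): match length 1
  offset=7 (pos 0, char 'a'): match length 2
Longest match has length 2 at offset 7.
next_char = character at position 7 + 2 = 9 -> 'a'

Best match: offset=7, length=2 (matching 'aa' starting at position 0)
LZ77 triple: (7, 2, 'a')


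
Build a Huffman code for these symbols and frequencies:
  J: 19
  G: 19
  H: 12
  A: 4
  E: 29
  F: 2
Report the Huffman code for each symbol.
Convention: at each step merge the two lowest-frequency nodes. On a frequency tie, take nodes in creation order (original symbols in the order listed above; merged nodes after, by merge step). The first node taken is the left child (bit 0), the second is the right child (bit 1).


Huffman tree construction:
Step 1: Merge F(2) + A(4) = 6
Step 2: Merge (F+A)(6) + H(12) = 18
Step 3: Merge ((F+A)+H)(18) + J(19) = 37
Step 4: Merge G(19) + E(29) = 48
Step 5: Merge (((F+A)+H)+J)(37) + (G+E)(48) = 85
Read each symbol's code off the tree from the root (left child = 0, right child = 1).

Codes:
  J: 01 (length 2)
  G: 10 (length 2)
  H: 001 (length 3)
  A: 0001 (length 4)
  E: 11 (length 2)
  F: 0000 (length 4)
Average code length: 194/85 = 2.2824 bits/symbol


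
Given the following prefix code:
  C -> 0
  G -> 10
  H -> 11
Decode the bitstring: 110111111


Decoding step by step:
Bits 11 -> H
Bits 0 -> C
Bits 11 -> H
Bits 11 -> H
Bits 11 -> H


Decoded message: HCHHH


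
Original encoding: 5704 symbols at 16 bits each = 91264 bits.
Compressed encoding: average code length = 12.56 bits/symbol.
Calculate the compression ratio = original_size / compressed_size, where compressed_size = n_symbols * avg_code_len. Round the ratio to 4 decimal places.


original_size = n_symbols * orig_bits = 5704 * 16 = 91264 bits
compressed_size = n_symbols * avg_code_len = 5704 * 12.56 = 71642.24 bits
ratio = original_size / compressed_size = 91264 / 71642.24 = 1.2739

Compression ratio = 1.2739


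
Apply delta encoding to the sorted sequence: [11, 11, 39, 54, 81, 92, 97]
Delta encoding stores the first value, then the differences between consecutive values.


First value: 11
Deltas:
  11 - 11 = 0
  39 - 11 = 28
  54 - 39 = 15
  81 - 54 = 27
  92 - 81 = 11
  97 - 92 = 5


Delta encoded: [11, 0, 28, 15, 27, 11, 5]


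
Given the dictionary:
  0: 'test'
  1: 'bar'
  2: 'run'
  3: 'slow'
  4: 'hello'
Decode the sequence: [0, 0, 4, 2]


Look up each index in the dictionary:
  0 -> 'test'
  0 -> 'test'
  4 -> 'hello'
  2 -> 'run'

Decoded: "test test hello run"


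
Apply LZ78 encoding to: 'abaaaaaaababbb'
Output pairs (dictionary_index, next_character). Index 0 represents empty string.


LZ78 encoding steps:
Dictionary: {0: ''}
Step 1: w='' (idx 0), next='a' -> output (0, 'a'), add 'a' as idx 1
Step 2: w='' (idx 0), next='b' -> output (0, 'b'), add 'b' as idx 2
Step 3: w='a' (idx 1), next='a' -> output (1, 'a'), add 'aa' as idx 3
Step 4: w='aa' (idx 3), next='a' -> output (3, 'a'), add 'aaa' as idx 4
Step 5: w='aa' (idx 3), next='b' -> output (3, 'b'), add 'aab' as idx 5
Step 6: w='a' (idx 1), next='b' -> output (1, 'b'), add 'ab' as idx 6
Step 7: w='b' (idx 2), next='b' -> output (2, 'b'), add 'bb' as idx 7


Encoded: [(0, 'a'), (0, 'b'), (1, 'a'), (3, 'a'), (3, 'b'), (1, 'b'), (2, 'b')]


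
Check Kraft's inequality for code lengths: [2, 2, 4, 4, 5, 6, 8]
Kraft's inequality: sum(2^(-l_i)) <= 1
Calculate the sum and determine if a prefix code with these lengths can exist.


Sum = 2^(-2) + 2^(-2) + 2^(-4) + 2^(-4) + 2^(-5) + 2^(-6) + 2^(-8)
    = 0.25 + 0.25 + 0.0625 + 0.0625 + 0.03125 + 0.015625 + 0.00390625
    = 173/256 = 0.67578125
Since 0.67578125 <= 1, Kraft's inequality IS satisfied.
A prefix code with these lengths CAN exist.

Kraft sum = 0.67578125. Satisfied.


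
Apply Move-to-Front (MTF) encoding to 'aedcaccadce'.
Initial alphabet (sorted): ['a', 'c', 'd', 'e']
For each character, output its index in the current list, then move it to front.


MTF encoding:
'a': index 0 in ['a', 'c', 'd', 'e'] -> ['a', 'c', 'd', 'e']
'e': index 3 in ['a', 'c', 'd', 'e'] -> ['e', 'a', 'c', 'd']
'd': index 3 in ['e', 'a', 'c', 'd'] -> ['d', 'e', 'a', 'c']
'c': index 3 in ['d', 'e', 'a', 'c'] -> ['c', 'd', 'e', 'a']
'a': index 3 in ['c', 'd', 'e', 'a'] -> ['a', 'c', 'd', 'e']
'c': index 1 in ['a', 'c', 'd', 'e'] -> ['c', 'a', 'd', 'e']
'c': index 0 in ['c', 'a', 'd', 'e'] -> ['c', 'a', 'd', 'e']
'a': index 1 in ['c', 'a', 'd', 'e'] -> ['a', 'c', 'd', 'e']
'd': index 2 in ['a', 'c', 'd', 'e'] -> ['d', 'a', 'c', 'e']
'c': index 2 in ['d', 'a', 'c', 'e'] -> ['c', 'd', 'a', 'e']
'e': index 3 in ['c', 'd', 'a', 'e'] -> ['e', 'c', 'd', 'a']


Output: [0, 3, 3, 3, 3, 1, 0, 1, 2, 2, 3]


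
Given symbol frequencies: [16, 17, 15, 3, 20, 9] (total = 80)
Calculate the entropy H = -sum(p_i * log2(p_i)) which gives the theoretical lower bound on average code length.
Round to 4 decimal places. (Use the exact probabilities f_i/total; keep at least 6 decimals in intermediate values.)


Per-symbol terms -p_i * log2(p_i) with p_i = f_i/80:
  p = 16/80 = 0.200000: log2(p) = -2.321928, -p*log2(p) = 0.464386
  p = 17/80 = 0.212500: log2(p) = -2.234465, -p*log2(p) = 0.474824
  p = 15/80 = 0.187500: log2(p) = -2.415037, -p*log2(p) = 0.452820
  p = 3/80 = 0.037500: log2(p) = -4.736966, -p*log2(p) = 0.177636
  p = 20/80 = 0.250000: log2(p) = -2.000000, -p*log2(p) = 0.500000
  p = 9/80 = 0.112500: log2(p) = -3.152003, -p*log2(p) = 0.354600
H = 0.464386 + 0.474824 + 0.452820 + 0.177636 + 0.500000 + 0.354600 = 2.424266

H = 2.4243 bits/symbol


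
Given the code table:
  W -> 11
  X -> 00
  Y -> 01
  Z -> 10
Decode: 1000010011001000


Decoding:
10 -> Z
00 -> X
01 -> Y
00 -> X
11 -> W
00 -> X
10 -> Z
00 -> X


Result: ZXYXWXZX


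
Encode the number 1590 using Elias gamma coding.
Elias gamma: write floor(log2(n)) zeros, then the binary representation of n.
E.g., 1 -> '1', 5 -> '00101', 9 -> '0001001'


num_bits = floor(log2(1590)) + 1 = 11
leading_zeros = num_bits - 1 = 10
binary(1590) = 11000110110

Elias gamma(1590) = '0000000000' + '11000110110' = 000000000011000110110 (21 bits)


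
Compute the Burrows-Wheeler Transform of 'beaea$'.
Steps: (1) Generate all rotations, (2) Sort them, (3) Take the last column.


Rotations (sorted):
  0: $beaea -> last char: a
  1: a$beae -> last char: e
  2: aea$be -> last char: e
  3: beaea$ -> last char: $
  4: ea$bea -> last char: a
  5: eaea$b -> last char: b


BWT = aee$ab


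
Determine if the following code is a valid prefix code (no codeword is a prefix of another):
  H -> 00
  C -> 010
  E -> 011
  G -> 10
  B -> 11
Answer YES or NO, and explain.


Checking each pair (does one codeword prefix another?):
  H='00' vs C='010': no prefix
  H='00' vs E='011': no prefix
  H='00' vs G='10': no prefix
  H='00' vs B='11': no prefix
  C='010' vs H='00': no prefix
  C='010' vs E='011': no prefix
  C='010' vs G='10': no prefix
  C='010' vs B='11': no prefix
  E='011' vs H='00': no prefix
  E='011' vs C='010': no prefix
  E='011' vs G='10': no prefix
  E='011' vs B='11': no prefix
  G='10' vs H='00': no prefix
  G='10' vs C='010': no prefix
  G='10' vs E='011': no prefix
  G='10' vs B='11': no prefix
  B='11' vs H='00': no prefix
  B='11' vs C='010': no prefix
  B='11' vs E='011': no prefix
  B='11' vs G='10': no prefix
No violation found over all pairs.

YES -- this is a valid prefix code. No codeword is a prefix of any other codeword.


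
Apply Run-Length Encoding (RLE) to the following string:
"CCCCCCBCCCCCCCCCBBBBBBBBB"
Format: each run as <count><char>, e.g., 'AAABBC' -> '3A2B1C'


Scanning runs left to right:
  i=0: run of 'C' x 6 -> '6C'
  i=6: run of 'B' x 1 -> '1B'
  i=7: run of 'C' x 9 -> '9C'
  i=16: run of 'B' x 9 -> '9B'

RLE = 6C1B9C9B


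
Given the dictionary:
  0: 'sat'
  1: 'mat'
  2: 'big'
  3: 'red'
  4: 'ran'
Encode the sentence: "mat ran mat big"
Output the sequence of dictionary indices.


Look up each word in the dictionary:
  'mat' -> 1
  'ran' -> 4
  'mat' -> 1
  'big' -> 2

Encoded: [1, 4, 1, 2]


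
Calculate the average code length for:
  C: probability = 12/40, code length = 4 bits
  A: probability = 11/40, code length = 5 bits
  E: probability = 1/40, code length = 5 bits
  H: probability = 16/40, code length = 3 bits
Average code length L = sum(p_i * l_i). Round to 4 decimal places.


Weighted contributions p_i * l_i:
  C: (12/40) * 4 = 48/40
  A: (11/40) * 5 = 55/40
  E: (1/40) * 5 = 5/40
  H: (16/40) * 3 = 48/40
Sum = (48 + 55 + 5 + 48)/40 = 156/40

L = 156/40 = 3.9000 bits/symbol


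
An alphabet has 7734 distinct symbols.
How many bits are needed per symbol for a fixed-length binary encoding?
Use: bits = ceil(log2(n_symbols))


log2(7734) = 12.917
Bracket: 2^12 = 4096 < 7734 <= 2^13 = 8192
So ceil(log2(7734)) = 13

bits = ceil(log2(7734)) = ceil(12.917) = 13 bits


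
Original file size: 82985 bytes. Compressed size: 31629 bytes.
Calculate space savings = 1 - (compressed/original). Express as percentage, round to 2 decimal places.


ratio = compressed/original = 31629/82985 = 0.381141
savings = 1 - ratio = 1 - 0.381141 = 0.618859
as a percentage: 0.618859 * 100 = 61.89%

Space savings = 1 - 31629/82985 = 61.89%


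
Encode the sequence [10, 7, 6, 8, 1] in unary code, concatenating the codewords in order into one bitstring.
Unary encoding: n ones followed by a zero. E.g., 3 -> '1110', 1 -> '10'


Encode each number as n ones followed by a terminating 0:
  10 -> 11111111110 (11 bits)
  7 -> 11111110 (8 bits)
  6 -> 1111110 (7 bits)
  8 -> 111111110 (9 bits)
  1 -> 10 (2 bits)
Total length = 11 + 8 + 7 + 9 + 2 = 37 bits.

Unary([10, 7, 6, 8, 1]) = 1111111111011111110111111011111111010 (37 bits)


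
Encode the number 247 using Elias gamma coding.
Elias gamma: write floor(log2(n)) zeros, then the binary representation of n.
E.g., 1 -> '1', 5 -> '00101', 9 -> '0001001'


num_bits = floor(log2(247)) + 1 = 8
leading_zeros = num_bits - 1 = 7
binary(247) = 11110111

Elias gamma(247) = '0000000' + '11110111' = 000000011110111 (15 bits)
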